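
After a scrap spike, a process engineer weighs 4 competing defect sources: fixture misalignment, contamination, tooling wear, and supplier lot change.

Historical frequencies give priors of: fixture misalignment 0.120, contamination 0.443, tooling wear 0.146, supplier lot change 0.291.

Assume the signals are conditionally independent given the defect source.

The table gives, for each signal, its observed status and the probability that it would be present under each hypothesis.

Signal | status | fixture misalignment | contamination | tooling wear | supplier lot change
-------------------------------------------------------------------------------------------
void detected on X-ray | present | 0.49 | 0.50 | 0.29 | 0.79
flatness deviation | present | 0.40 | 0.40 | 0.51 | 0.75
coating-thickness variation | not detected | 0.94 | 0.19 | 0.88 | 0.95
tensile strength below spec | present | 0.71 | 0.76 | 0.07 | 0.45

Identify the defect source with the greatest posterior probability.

contamination

Multiply each prior by the joint likelihood of the signal pattern (using 1 − P(present | H) for each absent signal):
  fixture misalignment: 0.120 × 0.49 × 0.40 × (1 − 0.94) × 0.71 = 0.001002
  contamination: 0.443 × 0.50 × 0.40 × (1 − 0.19) × 0.76 = 0.054542
  tooling wear: 0.146 × 0.29 × 0.51 × (1 − 0.88) × 0.07 = 0.00018138
  supplier lot change: 0.291 × 0.79 × 0.75 × (1 − 0.95) × 0.45 = 0.0038794
Marginal likelihood of the evidence = 0.059605.
P(fixture misalignment | evidence) ≈ 0.001002 / 0.059605 ≈ 0.017
P(contamination | evidence) ≈ 0.054542 / 0.059605 ≈ 0.915
P(tooling wear | evidence) ≈ 0.00018138 / 0.059605 ≈ 0.003
P(supplier lot change | evidence) ≈ 0.0038794 / 0.059605 ≈ 0.065
The largest is 0.915, so contamination is most probable.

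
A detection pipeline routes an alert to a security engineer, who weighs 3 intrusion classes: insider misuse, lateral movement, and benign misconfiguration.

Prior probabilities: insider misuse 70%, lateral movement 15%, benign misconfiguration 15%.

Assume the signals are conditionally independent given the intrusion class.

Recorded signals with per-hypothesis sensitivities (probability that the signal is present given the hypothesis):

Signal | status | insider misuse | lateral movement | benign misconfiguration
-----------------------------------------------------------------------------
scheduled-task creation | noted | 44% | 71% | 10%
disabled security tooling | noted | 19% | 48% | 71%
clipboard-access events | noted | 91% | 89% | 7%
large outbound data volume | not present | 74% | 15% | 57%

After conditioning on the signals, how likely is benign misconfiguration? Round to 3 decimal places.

0.006

For each hypothesis, the unnormalized posterior weight is prior × product of the signal likelihoods (using 1 − P(present | H) for each absent signal):
  insider misuse: 0.70 × 0.44 × 0.19 × 0.91 × (1 − 0.74) = 0.013846
  lateral movement: 0.15 × 0.71 × 0.48 × 0.89 × (1 − 0.15) = 0.038672
  benign misconfiguration: 0.15 × 0.10 × 0.71 × 0.07 × (1 − 0.57) = 0.00032057
Normalizing constant Z = 0.013846 + 0.038672 + 0.00032057 = 0.052839.
P(benign misconfiguration | evidence) = 0.00032057 / 0.052839 ≈ 0.006.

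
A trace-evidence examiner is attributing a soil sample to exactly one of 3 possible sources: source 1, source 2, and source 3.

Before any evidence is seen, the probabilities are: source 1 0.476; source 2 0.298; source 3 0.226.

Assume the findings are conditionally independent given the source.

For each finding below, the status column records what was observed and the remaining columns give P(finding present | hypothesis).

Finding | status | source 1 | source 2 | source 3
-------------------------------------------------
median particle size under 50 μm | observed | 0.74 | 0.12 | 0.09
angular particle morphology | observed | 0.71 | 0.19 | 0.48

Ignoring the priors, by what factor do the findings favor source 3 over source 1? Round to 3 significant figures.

Take the product of per-finding likelihoods under each hypothesis, then divide.
  source 3: 0.09 × 0.48 = 0.0432
  source 1: 0.74 × 0.71 = 0.5254
Bayes factor = 0.0432 / 0.5254 ≈ 0.0822

0.0822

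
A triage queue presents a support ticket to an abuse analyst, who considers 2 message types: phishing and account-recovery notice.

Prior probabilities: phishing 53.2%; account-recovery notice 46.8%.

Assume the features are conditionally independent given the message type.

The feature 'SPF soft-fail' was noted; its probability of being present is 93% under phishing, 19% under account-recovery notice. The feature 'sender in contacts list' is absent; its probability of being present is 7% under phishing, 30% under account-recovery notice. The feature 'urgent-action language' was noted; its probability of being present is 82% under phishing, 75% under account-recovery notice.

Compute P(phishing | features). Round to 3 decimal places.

0.890

For each hypothesis, the unnormalized posterior weight is prior × product of the feature likelihoods (using 1 − P(present | H) for each absent feature):
  phishing: 0.532 × 0.93 × (1 − 0.07) × 0.82 = 0.3773
  account-recovery notice: 0.468 × 0.19 × (1 − 0.30) × 0.75 = 0.046683
Marginal likelihood of the evidence = 0.42399.
P(phishing | evidence) = 0.3773 / 0.42399 ≈ 0.890.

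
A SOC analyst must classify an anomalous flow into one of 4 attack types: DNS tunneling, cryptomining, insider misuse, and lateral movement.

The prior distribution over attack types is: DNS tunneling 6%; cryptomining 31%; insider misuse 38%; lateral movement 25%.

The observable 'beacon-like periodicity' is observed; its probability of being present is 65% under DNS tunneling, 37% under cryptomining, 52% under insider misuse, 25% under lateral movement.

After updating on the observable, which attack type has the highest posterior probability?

insider misuse

For each hypothesis, the unnormalized posterior weight is prior × likelihood:
  DNS tunneling: 0.06 × 0.65 = 0.039
  cryptomining: 0.31 × 0.37 = 0.1147
  insider misuse: 0.38 × 0.52 = 0.1976
  lateral movement: 0.25 × 0.25 = 0.0625
Normalizing constant Z = 0.039 + 0.1147 + 0.1976 + 0.0625 = 0.4138.
P(DNS tunneling | evidence) ≈ 0.039 / 0.4138 ≈ 0.094
P(cryptomining | evidence) ≈ 0.1147 / 0.4138 ≈ 0.277
P(insider misuse | evidence) ≈ 0.1976 / 0.4138 ≈ 0.478
P(lateral movement | evidence) ≈ 0.0625 / 0.4138 ≈ 0.151
The largest is 0.478, so insider misuse is most probable.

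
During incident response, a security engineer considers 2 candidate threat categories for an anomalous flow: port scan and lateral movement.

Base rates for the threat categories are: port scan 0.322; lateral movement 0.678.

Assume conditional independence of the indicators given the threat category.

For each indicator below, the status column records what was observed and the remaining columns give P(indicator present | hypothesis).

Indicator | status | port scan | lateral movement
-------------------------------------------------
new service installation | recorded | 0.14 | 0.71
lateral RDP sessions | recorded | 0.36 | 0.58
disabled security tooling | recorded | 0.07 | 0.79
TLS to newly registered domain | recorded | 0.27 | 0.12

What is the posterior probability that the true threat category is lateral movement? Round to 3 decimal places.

Multiply each prior by the joint likelihood of the indicator pattern:
  port scan: 0.322 × 0.14 × 0.36 × 0.07 × 0.27 = 0.00030672
  lateral movement: 0.678 × 0.71 × 0.58 × 0.79 × 0.12 = 0.026468
The unnormalized weights sum to 0.026775.
P(lateral movement | evidence) = 0.026468 / 0.026775 ≈ 0.989.

0.989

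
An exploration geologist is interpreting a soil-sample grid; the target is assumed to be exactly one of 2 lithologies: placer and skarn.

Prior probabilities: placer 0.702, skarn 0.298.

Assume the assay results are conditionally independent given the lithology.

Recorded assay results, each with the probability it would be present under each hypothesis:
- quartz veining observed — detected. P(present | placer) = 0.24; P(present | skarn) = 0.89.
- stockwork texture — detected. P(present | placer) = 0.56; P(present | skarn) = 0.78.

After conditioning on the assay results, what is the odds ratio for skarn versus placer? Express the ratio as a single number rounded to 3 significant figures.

Posterior odds equal prior odds times the likelihood ratio; only the two competing hypotheses matter.
  skarn: 0.298 × 0.89 × 0.78 = 0.20687
  placer: 0.702 × 0.24 × 0.56 = 0.094349
Posterior odds = 0.20687 / 0.094349 ≈ 2.19.

2.19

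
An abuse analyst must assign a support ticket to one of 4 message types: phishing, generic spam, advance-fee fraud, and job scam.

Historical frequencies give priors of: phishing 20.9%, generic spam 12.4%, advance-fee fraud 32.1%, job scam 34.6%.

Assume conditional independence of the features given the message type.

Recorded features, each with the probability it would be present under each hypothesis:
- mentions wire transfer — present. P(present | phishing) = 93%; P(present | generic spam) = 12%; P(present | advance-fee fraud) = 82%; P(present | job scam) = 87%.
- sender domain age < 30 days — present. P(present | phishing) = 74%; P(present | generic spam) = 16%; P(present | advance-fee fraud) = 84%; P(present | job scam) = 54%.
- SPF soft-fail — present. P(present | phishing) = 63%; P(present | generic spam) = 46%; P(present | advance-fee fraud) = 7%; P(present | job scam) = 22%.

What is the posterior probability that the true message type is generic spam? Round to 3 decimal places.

By Bayes' rule with conditional independence, the unnormalized weight for each hypothesis is prior × ∏ likelihoods:
  phishing: 0.209 × 0.93 × 0.74 × 0.63 = 0.090615
  generic spam: 0.124 × 0.12 × 0.16 × 0.46 = 0.0010952
  advance-fee fraud: 0.321 × 0.82 × 0.84 × 0.07 = 0.015477
  job scam: 0.346 × 0.87 × 0.54 × 0.22 = 0.035761
Normalizing constant Z = 0.090615 + 0.0010952 + 0.015477 + 0.035761 = 0.14295.
P(generic spam | evidence) = 0.0010952 / 0.14295 ≈ 0.008.

0.008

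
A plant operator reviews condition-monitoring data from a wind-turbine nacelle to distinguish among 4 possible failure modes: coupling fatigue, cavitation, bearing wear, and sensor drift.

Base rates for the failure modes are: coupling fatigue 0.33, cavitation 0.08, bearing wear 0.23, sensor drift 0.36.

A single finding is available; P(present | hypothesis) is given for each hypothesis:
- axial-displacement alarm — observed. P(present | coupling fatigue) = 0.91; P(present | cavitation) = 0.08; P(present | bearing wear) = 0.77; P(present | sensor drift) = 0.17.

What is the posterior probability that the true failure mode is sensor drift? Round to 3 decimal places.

By Bayes' rule, the unnormalized weight for each hypothesis is prior × likelihood:
  coupling fatigue: 0.33 × 0.91 = 0.3003
  cavitation: 0.08 × 0.08 = 0.0064
  bearing wear: 0.23 × 0.77 = 0.1771
  sensor drift: 0.36 × 0.17 = 0.0612
The unnormalized weights sum to 0.545.
P(sensor drift | evidence) = 0.0612 / 0.545 ≈ 0.112.

0.112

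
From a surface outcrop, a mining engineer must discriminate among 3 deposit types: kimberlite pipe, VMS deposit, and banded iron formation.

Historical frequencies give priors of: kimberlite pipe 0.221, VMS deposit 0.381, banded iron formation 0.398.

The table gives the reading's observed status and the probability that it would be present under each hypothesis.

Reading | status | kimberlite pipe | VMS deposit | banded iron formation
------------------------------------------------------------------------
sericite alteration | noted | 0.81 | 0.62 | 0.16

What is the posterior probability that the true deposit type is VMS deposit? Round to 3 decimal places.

0.493

By Bayes' rule, the unnormalized weight for each hypothesis is prior × likelihood:
  kimberlite pipe: 0.221 × 0.81 = 0.17901
  VMS deposit: 0.381 × 0.62 = 0.23622
  banded iron formation: 0.398 × 0.16 = 0.06368
Normalizing constant Z = 0.17901 + 0.23622 + 0.06368 = 0.47891.
P(VMS deposit | evidence) = 0.23622 / 0.47891 ≈ 0.493.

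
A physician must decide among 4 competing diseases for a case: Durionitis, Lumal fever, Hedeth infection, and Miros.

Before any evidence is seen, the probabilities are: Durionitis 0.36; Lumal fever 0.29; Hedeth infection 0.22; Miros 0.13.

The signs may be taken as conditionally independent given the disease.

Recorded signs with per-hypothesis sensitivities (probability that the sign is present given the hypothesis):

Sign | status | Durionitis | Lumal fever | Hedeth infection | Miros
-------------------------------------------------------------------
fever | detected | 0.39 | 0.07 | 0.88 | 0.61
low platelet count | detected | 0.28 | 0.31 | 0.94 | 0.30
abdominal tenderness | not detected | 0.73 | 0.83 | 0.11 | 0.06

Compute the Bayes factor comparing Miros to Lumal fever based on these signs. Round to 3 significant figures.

46.6

The Bayes factor is the ratio of the joint likelihoods of the sign pattern under the two hypotheses (using 1 − P(present | H) for each absent sign).
  Miros: 0.61 × 0.30 × (1 − 0.06) = 0.17202
  Lumal fever: 0.07 × 0.31 × (1 − 0.83) = 0.003689
Bayes factor = 0.17202 / 0.003689 ≈ 46.6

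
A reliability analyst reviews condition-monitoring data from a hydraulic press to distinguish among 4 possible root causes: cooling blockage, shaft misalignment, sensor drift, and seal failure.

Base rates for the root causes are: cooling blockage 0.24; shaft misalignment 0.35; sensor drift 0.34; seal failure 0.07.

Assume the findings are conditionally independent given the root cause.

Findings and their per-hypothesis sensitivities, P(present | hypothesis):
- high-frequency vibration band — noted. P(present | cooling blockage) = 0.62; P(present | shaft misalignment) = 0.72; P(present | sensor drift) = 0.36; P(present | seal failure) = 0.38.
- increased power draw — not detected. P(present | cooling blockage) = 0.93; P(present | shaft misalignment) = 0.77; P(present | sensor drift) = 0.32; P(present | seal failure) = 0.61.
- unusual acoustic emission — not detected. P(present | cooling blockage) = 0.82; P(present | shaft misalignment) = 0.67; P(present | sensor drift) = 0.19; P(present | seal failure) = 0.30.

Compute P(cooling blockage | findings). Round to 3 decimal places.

By Bayes' rule with conditional independence, the unnormalized weight for each hypothesis is prior × ∏ likelihoods (using 1 − P(present | H) for each absent finding):
  cooling blockage: 0.24 × 0.62 × (1 − 0.93) × (1 − 0.82) = 0.0018749
  shaft misalignment: 0.35 × 0.72 × (1 − 0.77) × (1 − 0.67) = 0.019127
  sensor drift: 0.34 × 0.36 × (1 − 0.32) × (1 − 0.19) = 0.067418
  seal failure: 0.07 × 0.38 × (1 − 0.61) × (1 − 0.30) = 0.0072618
The unnormalized weights sum to 0.095681.
P(cooling blockage | evidence) = 0.0018749 / 0.095681 ≈ 0.020.

0.020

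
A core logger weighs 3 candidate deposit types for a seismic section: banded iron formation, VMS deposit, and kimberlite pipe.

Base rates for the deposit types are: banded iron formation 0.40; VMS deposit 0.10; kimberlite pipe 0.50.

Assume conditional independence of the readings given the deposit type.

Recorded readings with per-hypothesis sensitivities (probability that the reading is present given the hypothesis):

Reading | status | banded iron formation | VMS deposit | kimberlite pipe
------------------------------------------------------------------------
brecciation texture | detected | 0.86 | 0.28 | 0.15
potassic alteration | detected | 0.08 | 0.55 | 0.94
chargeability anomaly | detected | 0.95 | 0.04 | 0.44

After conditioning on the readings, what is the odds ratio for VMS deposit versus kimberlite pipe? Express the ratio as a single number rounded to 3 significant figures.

0.0199

Unnormalized posterior weight (prior times the reading likelihoods) for each of the two hypotheses:
  VMS deposit: 0.10 × 0.28 × 0.55 × 0.04 = 0.000616
  kimberlite pipe: 0.50 × 0.15 × 0.94 × 0.44 = 0.03102
Odds(VMS deposit : kimberlite pipe) = 0.000616 / 0.03102 ≈ 0.0199.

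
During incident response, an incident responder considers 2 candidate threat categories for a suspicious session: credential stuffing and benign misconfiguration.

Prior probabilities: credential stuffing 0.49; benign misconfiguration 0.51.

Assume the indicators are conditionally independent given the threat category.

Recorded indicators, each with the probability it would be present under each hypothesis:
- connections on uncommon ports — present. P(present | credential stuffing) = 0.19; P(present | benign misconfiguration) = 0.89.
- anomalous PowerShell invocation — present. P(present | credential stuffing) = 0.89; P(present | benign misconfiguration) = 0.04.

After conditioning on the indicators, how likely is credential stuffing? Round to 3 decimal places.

0.820

For each hypothesis, the unnormalized posterior weight is prior × product of the indicator likelihoods:
  credential stuffing: 0.49 × 0.19 × 0.89 = 0.082859
  benign misconfiguration: 0.51 × 0.89 × 0.04 = 0.018156
Normalizing constant Z = 0.082859 + 0.018156 = 0.10102.
P(credential stuffing | evidence) = 0.082859 / 0.10102 ≈ 0.820.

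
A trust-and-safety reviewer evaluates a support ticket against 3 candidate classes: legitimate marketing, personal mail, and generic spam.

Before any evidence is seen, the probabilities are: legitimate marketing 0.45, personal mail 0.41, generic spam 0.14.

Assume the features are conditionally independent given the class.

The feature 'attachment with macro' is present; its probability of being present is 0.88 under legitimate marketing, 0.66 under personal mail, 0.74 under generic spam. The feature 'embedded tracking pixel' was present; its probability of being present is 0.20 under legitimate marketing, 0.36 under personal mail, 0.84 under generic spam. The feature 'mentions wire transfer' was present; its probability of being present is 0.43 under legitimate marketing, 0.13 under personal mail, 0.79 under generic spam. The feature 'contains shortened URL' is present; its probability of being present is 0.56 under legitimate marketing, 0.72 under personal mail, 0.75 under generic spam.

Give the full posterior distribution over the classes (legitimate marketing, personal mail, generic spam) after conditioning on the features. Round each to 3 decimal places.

For each hypothesis, the unnormalized posterior weight is prior × product of the feature likelihoods:
  legitimate marketing: 0.45 × 0.88 × 0.20 × 0.43 × 0.56 = 0.019071
  personal mail: 0.41 × 0.66 × 0.36 × 0.13 × 0.72 = 0.0091181
  generic spam: 0.14 × 0.74 × 0.84 × 0.79 × 0.75 = 0.051562
The unnormalized weights sum to 0.079751.
P(legitimate marketing | evidence) = 0.019071 / 0.079751 ≈ 0.239
P(personal mail | evidence) = 0.0091181 / 0.079751 ≈ 0.114
P(generic spam | evidence) = 0.051562 / 0.079751 ≈ 0.647

0.239, 0.114, 0.647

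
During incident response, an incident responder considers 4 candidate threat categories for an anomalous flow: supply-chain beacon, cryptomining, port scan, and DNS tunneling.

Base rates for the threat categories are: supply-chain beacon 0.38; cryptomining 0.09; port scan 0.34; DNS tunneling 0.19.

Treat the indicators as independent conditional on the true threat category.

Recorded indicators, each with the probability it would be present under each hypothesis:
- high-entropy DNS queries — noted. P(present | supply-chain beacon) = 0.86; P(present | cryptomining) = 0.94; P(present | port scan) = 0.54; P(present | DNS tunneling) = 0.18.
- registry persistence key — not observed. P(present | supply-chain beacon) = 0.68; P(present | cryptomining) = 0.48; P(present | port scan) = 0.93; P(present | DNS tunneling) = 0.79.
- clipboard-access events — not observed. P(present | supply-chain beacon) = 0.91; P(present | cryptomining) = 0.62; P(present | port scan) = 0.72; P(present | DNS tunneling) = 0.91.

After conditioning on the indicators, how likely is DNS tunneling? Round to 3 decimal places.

0.021

Multiply each prior by the joint likelihood of the indicator pattern (using 1 − P(present | H) for each absent indicator):
  supply-chain beacon: 0.38 × 0.86 × (1 − 0.68) × (1 − 0.91) = 0.0094118
  cryptomining: 0.09 × 0.94 × (1 − 0.48) × (1 − 0.62) = 0.016717
  port scan: 0.34 × 0.54 × (1 − 0.93) × (1 − 0.72) = 0.0035986
  DNS tunneling: 0.19 × 0.18 × (1 − 0.79) × (1 − 0.91) = 0.00064638
Normalizing constant Z = 0.0094118 + 0.016717 + 0.0035986 + 0.00064638 = 0.030374.
P(DNS tunneling | evidence) = 0.00064638 / 0.030374 ≈ 0.021.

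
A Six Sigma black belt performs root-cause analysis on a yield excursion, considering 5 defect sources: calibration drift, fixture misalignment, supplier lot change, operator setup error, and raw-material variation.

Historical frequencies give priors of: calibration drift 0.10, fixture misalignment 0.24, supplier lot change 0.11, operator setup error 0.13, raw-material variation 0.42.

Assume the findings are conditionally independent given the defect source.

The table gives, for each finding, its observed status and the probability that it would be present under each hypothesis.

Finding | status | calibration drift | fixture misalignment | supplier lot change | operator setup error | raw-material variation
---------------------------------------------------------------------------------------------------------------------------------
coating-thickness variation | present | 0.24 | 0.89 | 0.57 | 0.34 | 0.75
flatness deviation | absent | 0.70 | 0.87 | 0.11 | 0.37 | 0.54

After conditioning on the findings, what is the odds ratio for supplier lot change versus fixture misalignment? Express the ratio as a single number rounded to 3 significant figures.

The normalizing constant cancels in an odds ratio, so compute prior × likelihood for the two hypotheses only (using 1 − P(present | H) for each absent finding):
  supplier lot change: 0.11 × 0.57 × (1 − 0.11) = 0.055803
  fixture misalignment: 0.24 × 0.89 × (1 − 0.87) = 0.027768
Posterior odds = 0.055803 / 0.027768 ≈ 2.01.

2.01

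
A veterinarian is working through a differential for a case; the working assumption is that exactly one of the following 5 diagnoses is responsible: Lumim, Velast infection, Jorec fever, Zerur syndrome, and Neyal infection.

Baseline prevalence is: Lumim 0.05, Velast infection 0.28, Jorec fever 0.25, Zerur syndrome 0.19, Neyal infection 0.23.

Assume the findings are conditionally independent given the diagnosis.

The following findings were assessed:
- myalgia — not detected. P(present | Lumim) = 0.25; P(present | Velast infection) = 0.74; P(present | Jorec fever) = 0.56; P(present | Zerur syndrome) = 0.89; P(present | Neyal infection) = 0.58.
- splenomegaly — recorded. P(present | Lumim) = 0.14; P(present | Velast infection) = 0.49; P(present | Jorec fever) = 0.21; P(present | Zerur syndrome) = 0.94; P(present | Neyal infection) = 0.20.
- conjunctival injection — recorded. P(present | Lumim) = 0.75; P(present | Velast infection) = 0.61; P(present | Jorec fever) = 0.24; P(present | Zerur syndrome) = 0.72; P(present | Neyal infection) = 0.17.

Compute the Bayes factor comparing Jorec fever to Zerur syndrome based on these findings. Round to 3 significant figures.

0.298

The Bayes factor is the ratio of the joint likelihoods of the evidence pattern under the two hypotheses (using 1 − P(present | H) for each absent finding).
  Jorec fever: (1 − 0.56) × 0.21 × 0.24 = 0.022176
  Zerur syndrome: (1 − 0.89) × 0.94 × 0.72 = 0.074448
Bayes factor = 0.022176 / 0.074448 ≈ 0.298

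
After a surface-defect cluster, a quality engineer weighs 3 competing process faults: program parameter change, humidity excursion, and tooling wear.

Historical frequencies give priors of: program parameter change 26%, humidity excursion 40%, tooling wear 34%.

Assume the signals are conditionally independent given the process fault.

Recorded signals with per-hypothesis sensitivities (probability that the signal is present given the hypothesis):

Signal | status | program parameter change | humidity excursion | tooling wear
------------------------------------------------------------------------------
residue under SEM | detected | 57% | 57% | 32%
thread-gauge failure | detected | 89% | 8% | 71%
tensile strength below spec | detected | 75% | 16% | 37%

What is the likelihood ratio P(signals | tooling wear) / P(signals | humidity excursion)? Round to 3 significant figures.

Take the product of per-signal likelihoods under each hypothesis, then divide.
  tooling wear: 0.32 × 0.71 × 0.37 = 0.084064
  humidity excursion: 0.57 × 0.08 × 0.16 = 0.007296
Bayes factor = 0.084064 / 0.007296 ≈ 11.5

11.5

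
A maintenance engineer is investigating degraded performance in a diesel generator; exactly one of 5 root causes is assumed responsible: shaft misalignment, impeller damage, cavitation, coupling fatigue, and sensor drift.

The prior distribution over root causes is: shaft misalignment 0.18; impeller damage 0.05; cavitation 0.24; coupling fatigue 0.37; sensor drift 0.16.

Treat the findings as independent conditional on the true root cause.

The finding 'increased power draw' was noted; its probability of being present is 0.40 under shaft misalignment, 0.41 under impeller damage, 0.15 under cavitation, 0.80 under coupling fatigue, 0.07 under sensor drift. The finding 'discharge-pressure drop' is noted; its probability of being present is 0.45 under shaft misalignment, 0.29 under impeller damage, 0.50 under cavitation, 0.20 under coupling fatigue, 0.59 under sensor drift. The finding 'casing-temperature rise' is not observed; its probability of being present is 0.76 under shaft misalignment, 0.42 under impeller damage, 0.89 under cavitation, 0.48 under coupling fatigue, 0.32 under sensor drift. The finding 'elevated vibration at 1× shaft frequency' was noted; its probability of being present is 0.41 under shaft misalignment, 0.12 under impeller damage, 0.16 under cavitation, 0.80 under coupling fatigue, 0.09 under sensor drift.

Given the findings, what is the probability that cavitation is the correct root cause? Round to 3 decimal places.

0.011

By Bayes' rule with conditional independence, the unnormalized weight for each hypothesis is prior × ∏ likelihoods (using 1 − P(present | H) for each absent finding):
  shaft misalignment: 0.18 × 0.40 × 0.45 × (1 − 0.76) × 0.41 = 0.0031882
  impeller damage: 0.05 × 0.41 × 0.29 × (1 − 0.42) × 0.12 = 0.00041377
  cavitation: 0.24 × 0.15 × 0.50 × (1 − 0.89) × 0.16 = 0.0003168
  coupling fatigue: 0.37 × 0.80 × 0.20 × (1 − 0.48) × 0.80 = 0.024627
  sensor drift: 0.16 × 0.07 × 0.59 × (1 − 0.32) × 0.09 = 0.00040441
Normalizing constant Z = 0.0031882 + 0.00041377 + 0.0003168 + 0.024627 + 0.00040441 = 0.02895.
P(cavitation | evidence) = 0.0003168 / 0.02895 ≈ 0.011.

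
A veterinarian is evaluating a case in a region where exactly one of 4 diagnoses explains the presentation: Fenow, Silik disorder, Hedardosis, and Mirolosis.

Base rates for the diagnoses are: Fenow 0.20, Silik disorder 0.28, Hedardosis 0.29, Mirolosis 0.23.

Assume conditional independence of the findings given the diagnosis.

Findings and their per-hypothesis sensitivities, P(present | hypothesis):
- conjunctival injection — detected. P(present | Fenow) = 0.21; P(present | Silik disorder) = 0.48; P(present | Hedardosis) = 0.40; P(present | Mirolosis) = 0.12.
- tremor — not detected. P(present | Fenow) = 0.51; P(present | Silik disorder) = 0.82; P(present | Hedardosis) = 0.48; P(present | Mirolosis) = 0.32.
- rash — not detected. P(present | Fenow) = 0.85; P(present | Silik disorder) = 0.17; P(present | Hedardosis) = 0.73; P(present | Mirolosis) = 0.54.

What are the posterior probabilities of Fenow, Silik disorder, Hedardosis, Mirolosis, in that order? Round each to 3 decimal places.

0.064, 0.418, 0.339, 0.180

Multiply each prior by the joint likelihood of the evidence pattern (using 1 − P(present | H) for each absent finding):
  Fenow: 0.20 × 0.21 × (1 − 0.51) × (1 − 0.85) = 0.003087
  Silik disorder: 0.28 × 0.48 × (1 − 0.82) × (1 − 0.17) = 0.020079
  Hedardosis: 0.29 × 0.40 × (1 − 0.48) × (1 − 0.73) = 0.016286
  Mirolosis: 0.23 × 0.12 × (1 − 0.32) × (1 − 0.54) = 0.0086333
Normalizing constant Z = 0.003087 + 0.020079 + 0.016286 + 0.0086333 = 0.048086.
P(Fenow | evidence) = 0.003087 / 0.048086 ≈ 0.064
P(Silik disorder | evidence) = 0.020079 / 0.048086 ≈ 0.418
P(Hedardosis | evidence) = 0.016286 / 0.048086 ≈ 0.339
P(Mirolosis | evidence) = 0.0086333 / 0.048086 ≈ 0.180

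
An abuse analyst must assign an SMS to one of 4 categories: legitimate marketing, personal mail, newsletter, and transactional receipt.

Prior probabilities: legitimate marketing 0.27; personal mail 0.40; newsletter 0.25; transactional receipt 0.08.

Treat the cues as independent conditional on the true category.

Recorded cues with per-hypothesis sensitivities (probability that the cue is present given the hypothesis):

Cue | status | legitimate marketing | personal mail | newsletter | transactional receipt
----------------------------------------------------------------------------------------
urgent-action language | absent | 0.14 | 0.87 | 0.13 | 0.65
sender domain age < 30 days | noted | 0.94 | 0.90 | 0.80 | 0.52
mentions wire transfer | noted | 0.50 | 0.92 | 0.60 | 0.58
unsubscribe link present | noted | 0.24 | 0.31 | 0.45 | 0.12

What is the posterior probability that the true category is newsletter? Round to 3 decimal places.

0.537

Multiply each prior by the joint likelihood of the cue pattern (using 1 − P(present | H) for each absent cue):
  legitimate marketing: 0.27 × (1 − 0.14) × 0.94 × 0.50 × 0.24 = 0.026192
  personal mail: 0.40 × (1 − 0.87) × 0.90 × 0.92 × 0.31 = 0.013347
  newsletter: 0.25 × (1 − 0.13) × 0.80 × 0.60 × 0.45 = 0.04698
  transactional receipt: 0.08 × (1 − 0.65) × 0.52 × 0.58 × 0.12 = 0.0010134
The unnormalized weights sum to 0.087533.
P(newsletter | evidence) = 0.04698 / 0.087533 ≈ 0.537.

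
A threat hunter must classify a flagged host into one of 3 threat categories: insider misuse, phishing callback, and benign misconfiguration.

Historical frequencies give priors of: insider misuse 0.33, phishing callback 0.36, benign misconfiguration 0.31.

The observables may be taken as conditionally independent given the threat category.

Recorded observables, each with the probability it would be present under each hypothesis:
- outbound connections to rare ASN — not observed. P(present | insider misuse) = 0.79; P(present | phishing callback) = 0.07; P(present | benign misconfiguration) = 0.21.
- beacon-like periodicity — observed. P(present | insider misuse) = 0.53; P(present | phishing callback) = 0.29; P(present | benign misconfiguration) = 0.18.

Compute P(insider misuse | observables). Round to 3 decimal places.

0.206

Multiply each prior by the joint likelihood of the observable pattern (using 1 − P(present | H) for each absent observable):
  insider misuse: 0.33 × (1 − 0.79) × 0.53 = 0.036729
  phishing callback: 0.36 × (1 − 0.07) × 0.29 = 0.097092
  benign misconfiguration: 0.31 × (1 − 0.21) × 0.18 = 0.044082
The unnormalized weights sum to 0.1779.
P(insider misuse | evidence) = 0.036729 / 0.1779 ≈ 0.206.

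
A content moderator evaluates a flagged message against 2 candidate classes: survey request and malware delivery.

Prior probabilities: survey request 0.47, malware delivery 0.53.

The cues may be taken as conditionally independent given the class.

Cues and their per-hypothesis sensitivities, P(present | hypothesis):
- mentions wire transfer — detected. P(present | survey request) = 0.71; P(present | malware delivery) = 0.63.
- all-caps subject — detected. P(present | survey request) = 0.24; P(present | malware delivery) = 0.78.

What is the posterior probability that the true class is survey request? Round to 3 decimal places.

For each hypothesis, the unnormalized posterior weight is prior × product of the cue likelihoods:
  survey request: 0.47 × 0.71 × 0.24 = 0.080088
  malware delivery: 0.53 × 0.63 × 0.78 = 0.26044
Normalizing constant Z = 0.080088 + 0.26044 = 0.34053.
P(survey request | evidence) = 0.080088 / 0.34053 ≈ 0.235.

0.235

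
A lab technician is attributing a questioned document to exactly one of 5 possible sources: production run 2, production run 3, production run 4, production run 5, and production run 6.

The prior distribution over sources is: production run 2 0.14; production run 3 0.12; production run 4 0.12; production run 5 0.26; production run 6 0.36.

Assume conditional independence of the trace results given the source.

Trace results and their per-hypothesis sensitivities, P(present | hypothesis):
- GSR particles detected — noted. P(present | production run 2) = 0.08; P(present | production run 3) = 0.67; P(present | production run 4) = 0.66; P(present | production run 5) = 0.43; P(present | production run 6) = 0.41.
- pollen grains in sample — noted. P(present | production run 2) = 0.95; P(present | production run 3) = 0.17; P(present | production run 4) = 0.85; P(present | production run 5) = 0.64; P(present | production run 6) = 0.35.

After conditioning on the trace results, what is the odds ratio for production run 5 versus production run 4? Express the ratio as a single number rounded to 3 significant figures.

1.06

Unnormalized posterior weight (prior times the trace result likelihoods) for each of the two hypotheses:
  production run 5: 0.26 × 0.43 × 0.64 = 0.071552
  production run 4: 0.12 × 0.66 × 0.85 = 0.06732
Posterior odds = 0.071552 / 0.06732 ≈ 1.06.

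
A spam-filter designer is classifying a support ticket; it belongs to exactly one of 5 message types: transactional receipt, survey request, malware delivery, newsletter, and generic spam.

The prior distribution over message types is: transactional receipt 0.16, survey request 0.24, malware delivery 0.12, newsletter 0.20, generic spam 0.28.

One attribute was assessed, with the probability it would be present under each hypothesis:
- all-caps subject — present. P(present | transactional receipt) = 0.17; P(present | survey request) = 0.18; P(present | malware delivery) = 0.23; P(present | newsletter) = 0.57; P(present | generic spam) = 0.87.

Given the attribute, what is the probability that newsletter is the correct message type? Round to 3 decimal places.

For each hypothesis, the unnormalized posterior weight is prior × likelihood:
  transactional receipt: 0.16 × 0.17 = 0.0272
  survey request: 0.24 × 0.18 = 0.0432
  malware delivery: 0.12 × 0.23 = 0.0276
  newsletter: 0.20 × 0.57 = 0.114
  generic spam: 0.28 × 0.87 = 0.2436
The unnormalized weights sum to 0.4556.
P(newsletter | evidence) = 0.114 / 0.4556 ≈ 0.250.

0.250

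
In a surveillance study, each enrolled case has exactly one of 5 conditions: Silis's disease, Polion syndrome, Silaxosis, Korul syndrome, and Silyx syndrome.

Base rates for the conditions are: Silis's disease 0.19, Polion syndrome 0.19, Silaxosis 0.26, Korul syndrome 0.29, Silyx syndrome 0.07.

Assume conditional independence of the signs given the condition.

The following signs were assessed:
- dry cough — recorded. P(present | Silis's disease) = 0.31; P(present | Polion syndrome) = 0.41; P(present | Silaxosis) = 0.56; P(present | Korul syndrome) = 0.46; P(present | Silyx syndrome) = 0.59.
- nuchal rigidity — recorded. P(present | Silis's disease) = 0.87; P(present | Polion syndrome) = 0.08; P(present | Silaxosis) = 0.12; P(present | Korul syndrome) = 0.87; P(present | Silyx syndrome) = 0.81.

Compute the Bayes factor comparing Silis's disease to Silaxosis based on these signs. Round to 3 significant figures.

Joint likelihood of the sign pattern under each hypothesis:
  Silis's disease: 0.31 × 0.87 = 0.2697
  Silaxosis: 0.56 × 0.12 = 0.0672
Bayes factor = 0.2697 / 0.0672 ≈ 4.01

4.01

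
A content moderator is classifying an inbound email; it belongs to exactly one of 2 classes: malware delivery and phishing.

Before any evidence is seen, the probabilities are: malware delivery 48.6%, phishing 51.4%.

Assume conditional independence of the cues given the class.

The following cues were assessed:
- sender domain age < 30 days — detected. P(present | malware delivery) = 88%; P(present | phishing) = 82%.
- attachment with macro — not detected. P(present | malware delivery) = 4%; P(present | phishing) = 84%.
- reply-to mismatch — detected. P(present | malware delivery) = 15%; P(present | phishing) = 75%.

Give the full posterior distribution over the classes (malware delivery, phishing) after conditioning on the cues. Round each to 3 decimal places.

0.549, 0.451

For each hypothesis, the unnormalized posterior weight is prior × product of the cue likelihoods (using 1 − P(present | H) for each absent cue):
  malware delivery: 0.486 × 0.88 × (1 − 0.04) × 0.15 = 0.061586
  phishing: 0.514 × 0.82 × (1 − 0.84) × 0.75 = 0.050578
The unnormalized weights sum to 0.11216.
P(malware delivery | evidence) = 0.061586 / 0.11216 ≈ 0.549
P(phishing | evidence) = 0.050578 / 0.11216 ≈ 0.451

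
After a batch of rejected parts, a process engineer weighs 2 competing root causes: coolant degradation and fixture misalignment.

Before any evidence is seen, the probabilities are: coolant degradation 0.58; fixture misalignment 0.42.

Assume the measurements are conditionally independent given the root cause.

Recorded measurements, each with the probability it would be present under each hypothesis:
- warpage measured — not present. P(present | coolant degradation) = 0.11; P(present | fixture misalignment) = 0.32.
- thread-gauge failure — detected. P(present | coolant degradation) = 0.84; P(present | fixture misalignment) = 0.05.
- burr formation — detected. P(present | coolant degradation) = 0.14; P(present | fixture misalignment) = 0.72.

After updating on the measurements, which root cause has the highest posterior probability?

coolant degradation

By Bayes' rule with conditional independence, the unnormalized weight for each hypothesis is prior × ∏ likelihoods (using 1 − P(present | H) for each absent measurement):
  coolant degradation: 0.58 × (1 − 0.11) × 0.84 × 0.14 = 0.060705
  fixture misalignment: 0.42 × (1 − 0.32) × 0.05 × 0.72 = 0.010282
Normalizing constant Z = 0.060705 + 0.010282 = 0.070987.
P(coolant degradation | evidence) ≈ 0.060705 / 0.070987 ≈ 0.855
P(fixture misalignment | evidence) ≈ 0.010282 / 0.070987 ≈ 0.145
The largest is 0.855, so coolant degradation is most probable.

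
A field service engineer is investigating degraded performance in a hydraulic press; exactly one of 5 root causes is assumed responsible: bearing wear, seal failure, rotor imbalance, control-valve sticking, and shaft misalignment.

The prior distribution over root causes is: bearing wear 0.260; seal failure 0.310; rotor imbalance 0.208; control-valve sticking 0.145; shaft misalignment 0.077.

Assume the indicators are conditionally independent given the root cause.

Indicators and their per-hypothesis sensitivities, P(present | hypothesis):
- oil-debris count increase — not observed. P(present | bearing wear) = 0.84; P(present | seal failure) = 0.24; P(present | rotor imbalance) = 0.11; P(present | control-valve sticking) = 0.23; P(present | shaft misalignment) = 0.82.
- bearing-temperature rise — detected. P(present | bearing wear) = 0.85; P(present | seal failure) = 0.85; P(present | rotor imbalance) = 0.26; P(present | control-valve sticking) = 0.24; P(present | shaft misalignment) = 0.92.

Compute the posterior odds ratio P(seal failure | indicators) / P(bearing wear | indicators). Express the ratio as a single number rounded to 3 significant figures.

The normalizing constant cancels in an odds ratio, so compute prior × likelihood for the two hypotheses only (using 1 − P(present | H) for each absent indicator):
  seal failure: 0.310 × (1 − 0.24) × 0.85 = 0.20026
  bearing wear: 0.260 × (1 − 0.84) × 0.85 = 0.03536
Odds(seal failure : bearing wear) = 0.20026 / 0.03536 ≈ 5.66.

5.66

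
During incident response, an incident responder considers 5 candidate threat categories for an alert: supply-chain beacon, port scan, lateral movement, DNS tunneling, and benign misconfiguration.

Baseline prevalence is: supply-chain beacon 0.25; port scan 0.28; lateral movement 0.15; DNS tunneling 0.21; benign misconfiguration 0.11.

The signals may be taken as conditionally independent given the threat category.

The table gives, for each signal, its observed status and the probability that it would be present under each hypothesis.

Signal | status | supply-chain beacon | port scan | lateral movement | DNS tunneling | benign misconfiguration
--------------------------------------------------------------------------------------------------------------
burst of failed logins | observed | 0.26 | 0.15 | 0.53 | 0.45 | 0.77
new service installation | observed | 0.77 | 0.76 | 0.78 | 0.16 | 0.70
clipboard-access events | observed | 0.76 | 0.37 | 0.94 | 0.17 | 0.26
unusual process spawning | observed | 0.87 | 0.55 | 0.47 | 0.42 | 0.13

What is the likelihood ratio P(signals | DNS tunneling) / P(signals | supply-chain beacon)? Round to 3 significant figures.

The Bayes factor is the ratio of the joint likelihoods of the signal pattern under the two hypotheses.
  DNS tunneling: 0.45 × 0.16 × 0.17 × 0.42 = 0.0051408
  supply-chain beacon: 0.26 × 0.77 × 0.76 × 0.87 = 0.13237
Bayes factor = 0.0051408 / 0.13237 ≈ 0.0388

0.0388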